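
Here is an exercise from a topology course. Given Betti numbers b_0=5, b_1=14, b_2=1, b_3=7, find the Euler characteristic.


chi = sum_k (-1)^k b_k.
= (5) + (-14) + (1) + (-7)
= -15

-15


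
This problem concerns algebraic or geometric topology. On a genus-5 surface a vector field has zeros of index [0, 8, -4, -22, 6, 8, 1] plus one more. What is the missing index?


Poincare-Hopf: sum of indices = chi(M).
chi(Sigma_5) = 2 - 2*5 = -8.
Sum of known indices = -3.
x = chi - (sum known) = -8 - (-3) = -5

-5


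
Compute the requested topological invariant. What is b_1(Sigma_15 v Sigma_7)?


For a wedge: H_1(A v B) = H_1(A) + H_1(B).
b_1(Sigma_15) = 30, b_1(Sigma_7) = 14.
b_1 = 30 + 14 = 44

44


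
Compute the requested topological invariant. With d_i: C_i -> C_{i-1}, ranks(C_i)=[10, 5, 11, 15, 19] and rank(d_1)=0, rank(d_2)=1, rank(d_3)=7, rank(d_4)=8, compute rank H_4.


rank H_k = rank(ker d_k) - rank(im d_{k+1}).
rank(ker d_4) = rank(C_4) - rank(d_4) = 19 - 8 = 11.
rank(im d_{4+1}) = 0.
rank H_4 = 11 - 0 = 11

11


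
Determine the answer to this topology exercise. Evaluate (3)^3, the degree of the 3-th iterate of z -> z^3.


deg(f) = 3. Degree is multiplicative: deg(f^3) = (deg f)^3.
deg(f^3) = (3)^3 = 27

27


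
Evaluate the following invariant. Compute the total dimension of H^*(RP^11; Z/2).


H^k(RP^11; Z/2) = Z/2 for each 0 <= k <= 11.
Total dimension = 11 + 1 = 12

12


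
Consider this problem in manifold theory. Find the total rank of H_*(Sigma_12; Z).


For Sigma_12: b_0 = 1, b_1 = 2g = 24, b_2 = 1.
Total = 1 + 24 + 1 = 26

26


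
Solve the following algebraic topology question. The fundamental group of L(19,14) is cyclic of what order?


pi_1(L(p,q)) = Z/pZ for any q coprime to p.
|pi_1(L(19,14))| = 19

19


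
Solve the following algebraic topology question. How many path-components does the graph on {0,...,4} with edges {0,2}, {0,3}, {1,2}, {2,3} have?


Run DFS/union-find over 5 vertices.
V = 5, E = 4.
Number of components = 2

2


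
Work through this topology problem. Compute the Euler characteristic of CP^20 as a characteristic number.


For any closed oriented manifold, <e(TM),[M]> = chi(M).
chi(CP^20) = 20+1 = 21

21


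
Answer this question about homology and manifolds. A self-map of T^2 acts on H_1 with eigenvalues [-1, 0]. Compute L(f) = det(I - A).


For a torus self-map: L(f) = det(I - A) where A acts on H_1.
L(f) = (1--1) * (1-0) = 2 * 1 = 2

2


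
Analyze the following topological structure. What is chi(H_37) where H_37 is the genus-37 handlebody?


A genus-g handlebody deformation retracts to a wedge of g circles.
chi(vee_g S^1) = 1 - g.
chi(H_37) = 1 - 37 = -36

-36


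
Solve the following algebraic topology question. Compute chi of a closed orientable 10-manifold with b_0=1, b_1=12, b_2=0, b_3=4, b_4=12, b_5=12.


By Poincare duality b_k = b_{10-k}, so full Betti numbers: b_0=1, b_1=12, b_2=0, b_3=4, b_4=12, b_5=12, b_6=12, b_7=4, b_8=0, b_9=12, b_10=1.
chi = sum (-1)^k b_k = -18

-18


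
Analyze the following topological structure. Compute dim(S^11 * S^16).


Join of spheres: S^m * S^n = S^{m+n+1}.
dim = 11 + 16 + 1 = 28

28


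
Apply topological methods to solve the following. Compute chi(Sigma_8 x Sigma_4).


chi(Sigma_8) = 2 - 2*8 = -14
chi(Sigma_4) = 2 - 2*4 = -6
chi(product) = (-14) * (-6) = 84

84


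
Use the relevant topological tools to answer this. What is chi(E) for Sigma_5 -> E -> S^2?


chi(S^2) = 2 (n even), chi(Sigma_5) = 2 - 2*5 = -8.
chi(E) = 2 * (-8) = -16

-16


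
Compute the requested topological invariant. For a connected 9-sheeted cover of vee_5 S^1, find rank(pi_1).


Nielsen-Schreier: an index-n subgroup of F_r is free of rank 1 + n(r-1).
Equivalently: chi(cover) = n*chi(base); chi(vee_r S^1) = 1 - 5 = -4.
chi(E) = 9*(-4) = -36; rank = 1 - chi(E) = 1 - (-36) = 37.
rank = 1 + 9*(5-1) = 1 + 36 = 37

37


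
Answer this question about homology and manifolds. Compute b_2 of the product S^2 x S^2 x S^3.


Each S^d has Poincare polynomial 1 + t^d.
The product S^2 x S^2 x S^3 has Poincare polynomial prod(1+t^d_i).
Expanding: b_0=1, b_2=2, b_3=1, b_4=1, b_5=2, b_7=1.
b_2 = 2

2


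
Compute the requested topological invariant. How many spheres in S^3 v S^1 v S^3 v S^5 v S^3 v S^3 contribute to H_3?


For a wedge of spheres, H_k (k>0) is free on one generator per sphere of dimension k.
Spheres of dimension 3: count = 4.
b_3 = 4

4


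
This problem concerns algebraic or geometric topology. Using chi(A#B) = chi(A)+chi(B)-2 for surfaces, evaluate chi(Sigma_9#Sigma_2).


chi(Sigma_9) = 2 - 2*9 = -16
chi(Sigma_2) = 2 - 2*2 = -2
For surfaces: chi(A#B) = chi(A) + chi(B) - 2.
chi = -16 + -2 - 2 = -20

-20


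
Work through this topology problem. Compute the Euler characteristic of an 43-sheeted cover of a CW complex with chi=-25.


For a finite covering: chi(E) = (number of sheets) * chi(B).
chi(E) = 43 * (-25) = -1075

-1075


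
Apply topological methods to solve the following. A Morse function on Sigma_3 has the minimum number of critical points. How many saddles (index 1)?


A perfect Morse function has m_k = b_k.
For Sigma_3: b_0=1, b_1=2g=6, b_2=1.
Saddles m_1 = 2g = 6

6


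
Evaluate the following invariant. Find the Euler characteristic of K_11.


K_11: V = 11, E = C(11,2) = 55.
chi = V - E = 11 - 55 = -44

-44


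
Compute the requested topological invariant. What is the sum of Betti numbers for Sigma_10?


For Sigma_10: b_0 = 1, b_1 = 2g = 20, b_2 = 1.
Total = 1 + 20 + 1 = 22

22


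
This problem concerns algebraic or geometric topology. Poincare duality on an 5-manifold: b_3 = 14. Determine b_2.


Poincare duality for closed orientable n-manifolds: b_k = b_{n-k}.
Here n = 5, so b_2 = b_3 = 14

14


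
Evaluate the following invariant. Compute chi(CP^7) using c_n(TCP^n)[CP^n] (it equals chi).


For any closed oriented manifold, <e(TM),[M]> = chi(M).
chi(CP^7) = 7+1 = 8

8


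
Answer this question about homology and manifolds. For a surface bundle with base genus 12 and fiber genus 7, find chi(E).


For a fiber bundle F -> E -> B (with CW structure): chi(E) = chi(B) * chi(F).
chi(Sigma_12) = -22, chi(Sigma_7) = -12.
chi(E) = (-22) * (-12) = 264

264


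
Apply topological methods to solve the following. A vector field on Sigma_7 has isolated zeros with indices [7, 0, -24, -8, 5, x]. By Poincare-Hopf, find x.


Poincare-Hopf: sum of indices = chi(M).
chi(Sigma_7) = 2 - 2*7 = -12.
Sum of known indices = -20.
x = chi - (sum known) = -12 - (-20) = 8

8


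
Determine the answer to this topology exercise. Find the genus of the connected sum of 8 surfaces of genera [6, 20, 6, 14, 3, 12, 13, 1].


Genus is additive under connected sum of orientable surfaces.
g = 6 + 20 + 6 + 14 + 3 + 12 + 13 + 1 = 75

75


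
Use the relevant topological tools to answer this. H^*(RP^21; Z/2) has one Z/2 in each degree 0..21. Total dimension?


H^k(RP^21; Z/2) = Z/2 for each 0 <= k <= 21.
Total dimension = 21 + 1 = 22

22


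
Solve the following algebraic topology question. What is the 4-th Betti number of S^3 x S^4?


Each S^d has Poincare polynomial 1 + t^d.
The product S^3 x S^4 has Poincare polynomial prod(1+t^d_i).
Expanding: b_0=1, b_3=1, b_4=1, b_7=1.
b_4 = 1

1


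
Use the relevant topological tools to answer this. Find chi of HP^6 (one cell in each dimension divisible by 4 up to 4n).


HP^6 has one cell in each dimension 0, 4, ..., 4*6 (6+1 cells, all even-dim).
chi = 6 + 1 = 7

7


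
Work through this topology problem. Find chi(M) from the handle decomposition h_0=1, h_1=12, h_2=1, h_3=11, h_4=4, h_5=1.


Handles of index k contribute (-1)^k to chi (same as CW cells).
chi = (1) + (-12) + (1) + (-11) + (4) + (-1) = -18

-18


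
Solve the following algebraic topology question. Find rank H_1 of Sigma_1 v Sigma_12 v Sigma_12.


For a wedge X v Y: reduced H_k(X v Y) = H_k(X) + H_k(Y).
Each Sigma_g contributes b_1 = 2g.
b_1 = 2 + 24 + 24 = 50

50


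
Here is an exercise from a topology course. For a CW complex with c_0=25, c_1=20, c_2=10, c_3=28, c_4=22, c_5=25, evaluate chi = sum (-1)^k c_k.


chi = sum_k (-1)^k c_k.
= (-1)^0*25 + (-1)^1*20 + (-1)^2*10 + (-1)^3*28 + (-1)^4*22 + (-1)^5*25
= (25) + (-20) + (10) + (-28) + (22) + (-25)
= -16

-16


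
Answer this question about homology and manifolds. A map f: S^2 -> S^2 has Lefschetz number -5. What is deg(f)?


L(f) = 1 + (-1)^2 deg(f) on S^2.
-5 = 1 + (-1)^2 * deg(f)
(-1)^2 * deg(f) = -6
deg(f) = -6

-6


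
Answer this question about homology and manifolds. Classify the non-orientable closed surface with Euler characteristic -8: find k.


chi = 2 - k for closed non-orientable surfaces with k crosscaps.
-8 = 2 - k
k = 2 - (-8) = 10

10


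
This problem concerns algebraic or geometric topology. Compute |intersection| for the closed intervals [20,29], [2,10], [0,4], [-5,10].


Intersection = [max(a_i), min(b_i)] = [20, 4].
Since 20 > 4, the intersection is empty.
Length = 0

0


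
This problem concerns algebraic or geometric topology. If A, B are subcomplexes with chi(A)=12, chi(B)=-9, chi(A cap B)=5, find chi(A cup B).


chi(A cup B) = chi(A) + chi(B) - chi(A cap B)
= 12 + (-9) - (5)
= -2

-2


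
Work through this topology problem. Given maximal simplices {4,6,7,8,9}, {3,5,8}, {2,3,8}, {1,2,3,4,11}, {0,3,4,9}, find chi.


Enumerate all faces; f-vector: f_0=11, f_1=28, f_2=26, f_3=11, f_4=2.
chi = sum (-1)^k f_k = 0

0


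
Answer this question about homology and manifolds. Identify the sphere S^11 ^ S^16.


S^m ^ S^n = S^{m+n}.
k = 11 + 16 = 27

27


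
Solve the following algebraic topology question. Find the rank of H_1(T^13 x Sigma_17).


pi_1(A x B) = pi_1(A) x pi_1(B); rank of abelianization = b_1.
b_1(T^13) = 13, b_1(Sigma_17) = 2*17 = 34.
b_1(product) = 13 + 34 = 47

47


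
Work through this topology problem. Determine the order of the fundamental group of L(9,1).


pi_1(L(p,q)) = Z/pZ for any q coprime to p.
|pi_1(L(9,1))| = 9

9


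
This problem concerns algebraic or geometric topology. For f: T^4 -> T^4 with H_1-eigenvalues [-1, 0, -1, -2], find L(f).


For a torus self-map: L(f) = det(I - A) where A acts on H_1.
L(f) = (1--1) * (1-0) * (1--1) * (1--2) = 2 * 1 * 2 * 3 = 12

12


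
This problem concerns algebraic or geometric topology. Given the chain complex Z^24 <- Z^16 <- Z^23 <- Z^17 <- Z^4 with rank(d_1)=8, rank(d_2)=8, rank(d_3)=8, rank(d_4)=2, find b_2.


rank H_k = rank(ker d_k) - rank(im d_{k+1}).
rank(ker d_2) = rank(C_2) - rank(d_2) = 23 - 8 = 15.
rank(im d_{2+1}) = 8.
rank H_2 = 15 - 8 = 7

7


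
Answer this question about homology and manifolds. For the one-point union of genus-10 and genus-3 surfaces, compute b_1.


For a wedge: H_1(A v B) = H_1(A) + H_1(B).
b_1(Sigma_10) = 20, b_1(Sigma_3) = 6.
b_1 = 20 + 6 = 26

26


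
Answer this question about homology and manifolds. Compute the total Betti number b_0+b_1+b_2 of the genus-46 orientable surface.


For Sigma_46: b_0 = 1, b_1 = 2g = 92, b_2 = 1.
Total = 1 + 92 + 1 = 94

94


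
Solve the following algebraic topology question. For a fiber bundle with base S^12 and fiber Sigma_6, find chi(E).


chi(S^12) = 2 (n even), chi(Sigma_6) = 2 - 2*6 = -10.
chi(E) = 2 * (-10) = -20

-20


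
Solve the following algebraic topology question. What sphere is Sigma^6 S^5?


Each suspension raises dimension by 1: Sigma S^n = S^{n+1}.
Sigma^6 S^5 = S^{5+6} = S^11

11


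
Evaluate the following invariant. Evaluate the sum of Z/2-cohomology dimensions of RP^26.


H^k(RP^26; Z/2) = Z/2 for each 0 <= k <= 26.
Total dimension = 26 + 1 = 27

27


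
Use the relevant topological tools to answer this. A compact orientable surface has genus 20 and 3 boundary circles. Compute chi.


For a compact orientable surface with genus g and b boundary components: chi = 2 - 2g - b.
chi = 2 - 2*20 - 3 = 2 - 40 - 3 = -41

-41


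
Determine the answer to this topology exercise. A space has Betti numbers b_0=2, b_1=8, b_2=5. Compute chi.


chi = sum_k (-1)^k b_k.
= (2) + (-8) + (5)
= -1

-1


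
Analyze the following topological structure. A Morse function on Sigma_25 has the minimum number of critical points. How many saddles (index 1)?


A perfect Morse function has m_k = b_k.
For Sigma_25: b_0=1, b_1=2g=50, b_2=1.
Saddles m_1 = 2g = 50

50


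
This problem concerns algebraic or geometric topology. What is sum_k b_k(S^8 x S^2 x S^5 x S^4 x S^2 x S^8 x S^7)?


Total Betti number is multiplicative under products.
Each S^d (d>=1) has total Betti number 2.
There are 7 sphere factors.
Total = 2^7 = 128

128


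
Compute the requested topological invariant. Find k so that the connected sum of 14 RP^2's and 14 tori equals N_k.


Since a >= 1, the sum is non-orientable; each T^2 can be replaced by RP^2 # RP^2 (since T^2#RP^2 = 3RP^2).
Total crosscaps k = 14 + 2*14 = 42.
Check via chi: chi = 14*1 + 14*0 - (14+14-1)*2 = -40 = 2 - k = -40. Consistent.

42


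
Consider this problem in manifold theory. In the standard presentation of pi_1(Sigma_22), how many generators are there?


Standard presentation: pi_1(Sigma_g) = <a_1,b_1,...,a_g,b_g | [a_1,b_1]...[a_g,b_g] = 1>.
Number of generators = 2g = 2*22 = 44

44


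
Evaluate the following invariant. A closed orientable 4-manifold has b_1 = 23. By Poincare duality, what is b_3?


Poincare duality for closed orientable n-manifolds: b_k = b_{n-k}.
Here n = 4, so b_3 = b_1 = 23

23


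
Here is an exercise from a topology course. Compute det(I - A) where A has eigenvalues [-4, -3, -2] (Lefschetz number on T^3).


For a torus self-map: L(f) = det(I - A) where A acts on H_1.
L(f) = (1--4) * (1--3) * (1--2) = 5 * 4 * 3 = 60

60


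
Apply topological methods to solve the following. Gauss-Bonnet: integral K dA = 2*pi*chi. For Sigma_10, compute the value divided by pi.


Gauss-Bonnet: integral K dA = 2*pi*chi(M).
chi(Sigma_10) = 2 - 2*10 = -18.
(integral K dA)/pi = 2*chi = 2*(-18) = -36

-36


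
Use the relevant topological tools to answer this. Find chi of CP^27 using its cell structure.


CP^27 has one cell in each even dimension 0, 2, ..., 2*27 (27+1 cells total).
All cells are even-dimensional, so chi = number of cells.
chi = 27 + 1 = 28

28


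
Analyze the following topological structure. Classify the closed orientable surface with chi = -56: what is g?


chi = 2 - 2g for closed orientable surfaces.
-56 = 2 - 2g
2g = 2 - (-56) = 58
g = 29

29


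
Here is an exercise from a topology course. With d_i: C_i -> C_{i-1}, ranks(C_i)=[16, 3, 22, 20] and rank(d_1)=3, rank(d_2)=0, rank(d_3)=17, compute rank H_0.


rank H_k = rank(ker d_k) - rank(im d_{k+1}).
rank(ker d_0) = rank(C_0) - rank(d_0) = 16 - 0 = 16.
rank(im d_{0+1}) = 3.
rank H_0 = 16 - 3 = 13

13


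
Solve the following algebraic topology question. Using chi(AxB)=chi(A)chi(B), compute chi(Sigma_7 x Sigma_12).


chi(Sigma_7) = 2 - 2*7 = -12
chi(Sigma_12) = 2 - 2*12 = -22
chi(product) = (-12) * (-22) = 264

264


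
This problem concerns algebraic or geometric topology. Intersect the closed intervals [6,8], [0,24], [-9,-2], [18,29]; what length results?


Intersection = [max(a_i), min(b_i)] = [18, -2].
Since 18 > -2, the intersection is empty.
Length = 0

0


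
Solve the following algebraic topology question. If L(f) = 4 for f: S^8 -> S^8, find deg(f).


L(f) = 1 + (-1)^8 deg(f) on S^8.
4 = 1 + (-1)^8 * deg(f)
(-1)^8 * deg(f) = 3
deg(f) = 3

3


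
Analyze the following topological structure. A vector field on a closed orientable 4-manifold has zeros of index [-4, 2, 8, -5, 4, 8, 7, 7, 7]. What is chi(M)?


Poincare-Hopf: chi(M) = sum of indices of zeros.
chi = (-4) + (2) + (8) + (-5) + (4) + (8) + (7) + (7) + (7) = 34

34


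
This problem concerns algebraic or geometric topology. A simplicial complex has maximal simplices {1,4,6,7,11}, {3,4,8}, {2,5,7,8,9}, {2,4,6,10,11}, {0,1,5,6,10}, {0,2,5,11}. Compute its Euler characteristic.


Enumerate all faces; f-vector: f_0=12, f_1=41, f_2=44, f_3=21, f_4=4.
chi = sum (-1)^k f_k = -2

-2


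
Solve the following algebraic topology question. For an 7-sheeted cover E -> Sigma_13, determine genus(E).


For an n-sheeted cover: chi(E) = n * chi(B).
chi(Sigma_13) = 2 - 2*13 = -24.
chi(E) = 7 * (-24) = -168.
genus(E) = (2 - chi(E))/2 = (2 - (-168))/2 = 170/2 = 85

85


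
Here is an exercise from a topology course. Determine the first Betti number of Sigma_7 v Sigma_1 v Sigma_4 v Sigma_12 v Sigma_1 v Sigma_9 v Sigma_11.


For a wedge X v Y: reduced H_k(X v Y) = H_k(X) + H_k(Y).
Each Sigma_g contributes b_1 = 2g.
b_1 = 14 + 2 + 8 + 24 + 2 + 18 + 22 = 90

90


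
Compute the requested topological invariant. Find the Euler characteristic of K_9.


K_9: V = 9, E = C(9,2) = 36.
chi = V - E = 9 - 36 = -27

-27


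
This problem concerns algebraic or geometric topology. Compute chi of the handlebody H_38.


A genus-g handlebody deformation retracts to a wedge of g circles.
chi(vee_g S^1) = 1 - g.
chi(H_38) = 1 - 38 = -37

-37


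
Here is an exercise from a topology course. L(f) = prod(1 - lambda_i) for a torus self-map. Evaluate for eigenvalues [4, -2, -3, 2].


For a torus self-map: L(f) = det(I - A) where A acts on H_1.
L(f) = (1-4) * (1--2) * (1--3) * (1-2) = -3 * 3 * 4 * -1 = 36

36


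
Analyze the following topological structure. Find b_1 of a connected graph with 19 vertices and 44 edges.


For a connected graph: rank(pi_1) = b_1 = E - V + 1 = 1 - chi.
chi = V - E = 19 - 44 = -25.
rank = 1 - (-25) = 44 - 19 + 1 = 26

26


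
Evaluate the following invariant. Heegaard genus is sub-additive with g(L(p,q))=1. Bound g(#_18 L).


Heegaard genus satisfies g(A#B) <= g(A) + g(B).
Each lens space has g = 1.
Upper bound: 18 * 1 = 18

18


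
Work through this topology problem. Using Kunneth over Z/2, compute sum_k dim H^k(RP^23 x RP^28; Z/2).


dim H^*(RP^n; Z/2) = n+1 (one Z/2 in each degree 0..n).
Total Betti number is multiplicative.
Total = (23+1) * (28+1) = 24 * 29 = 696

696


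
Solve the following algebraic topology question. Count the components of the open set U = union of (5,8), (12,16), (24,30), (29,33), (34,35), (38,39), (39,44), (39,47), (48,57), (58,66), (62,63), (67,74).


Sort and merge overlapping open intervals.
Merged: (5,8), (12,16), (24,33), (34,35), (38,39), (39,47), (48,57), (58,66), (67,74).
Number of components = 9

9


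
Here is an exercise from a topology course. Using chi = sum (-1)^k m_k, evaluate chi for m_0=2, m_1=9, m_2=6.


Morse theory: chi(M) = sum_k (-1)^k m_k where m_k = #(index-k critical points).
= (2) + (-9) + (6) = -1

-1


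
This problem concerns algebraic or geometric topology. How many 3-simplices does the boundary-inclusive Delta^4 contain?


Delta^4 has 4+1 vertices. A 3-face is a choice of 3+1 vertices.
f_3 = C(4+1, 3+1) = C(5,4) = 5

5


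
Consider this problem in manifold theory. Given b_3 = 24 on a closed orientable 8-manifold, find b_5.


Poincare duality for closed orientable n-manifolds: b_k = b_{n-k}.
Here n = 8, so b_5 = b_3 = 24

24


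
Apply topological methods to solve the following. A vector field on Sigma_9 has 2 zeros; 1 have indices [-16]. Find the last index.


Poincare-Hopf: sum of indices = chi(M).
chi(Sigma_9) = 2 - 2*9 = -16.
Sum of known indices = -16.
x = chi - (sum known) = -16 - (-16) = 0

0


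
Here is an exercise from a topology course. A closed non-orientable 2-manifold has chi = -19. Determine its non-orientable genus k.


chi = 2 - k for closed non-orientable surfaces with k crosscaps.
-19 = 2 - k
k = 2 - (-19) = 21

21


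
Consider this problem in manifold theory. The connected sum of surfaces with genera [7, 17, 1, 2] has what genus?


Genus is additive under connected sum of orientable surfaces.
g = 7 + 17 + 1 + 2 = 27

27


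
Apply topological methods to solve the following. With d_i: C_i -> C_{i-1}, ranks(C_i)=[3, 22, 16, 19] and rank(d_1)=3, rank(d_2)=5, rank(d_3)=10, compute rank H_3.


rank H_k = rank(ker d_k) - rank(im d_{k+1}).
rank(ker d_3) = rank(C_3) - rank(d_3) = 19 - 10 = 9.
rank(im d_{3+1}) = 0.
rank H_3 = 9 - 0 = 9

9


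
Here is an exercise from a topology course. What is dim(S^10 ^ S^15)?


S^m ^ S^n = S^{m+n}.
k = 10 + 15 = 25

25


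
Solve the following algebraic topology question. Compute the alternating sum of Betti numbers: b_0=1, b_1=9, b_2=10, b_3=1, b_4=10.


chi = sum_k (-1)^k b_k.
= (1) + (-9) + (10) + (-1) + (10)
= 11

11


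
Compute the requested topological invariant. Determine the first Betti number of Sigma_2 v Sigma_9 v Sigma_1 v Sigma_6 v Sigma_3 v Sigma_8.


For a wedge X v Y: reduced H_k(X v Y) = H_k(X) + H_k(Y).
Each Sigma_g contributes b_1 = 2g.
b_1 = 4 + 18 + 2 + 12 + 6 + 16 = 58

58


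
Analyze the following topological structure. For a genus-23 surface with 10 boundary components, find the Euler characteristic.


For a compact orientable surface with genus g and b boundary components: chi = 2 - 2g - b.
chi = 2 - 2*23 - 10 = 2 - 46 - 10 = -54

-54


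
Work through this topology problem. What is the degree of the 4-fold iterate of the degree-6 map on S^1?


deg(f) = 6. Degree is multiplicative: deg(f^4) = (deg f)^4.
deg(f^4) = (6)^4 = 1296

1296


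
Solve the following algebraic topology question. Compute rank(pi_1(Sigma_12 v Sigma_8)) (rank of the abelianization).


For a wedge: H_1(A v B) = H_1(A) + H_1(B).
b_1(Sigma_12) = 24, b_1(Sigma_8) = 16.
b_1 = 24 + 16 = 40

40


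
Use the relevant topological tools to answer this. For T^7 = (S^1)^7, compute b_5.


By the Kunneth formula, b_k(T^n) = C(n,k).
b_5(T^7) = C(7,5).
C(7,5) = 7!/(5!*2!) = 21

21


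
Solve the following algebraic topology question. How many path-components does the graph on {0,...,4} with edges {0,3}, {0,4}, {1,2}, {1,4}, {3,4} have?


Run DFS/union-find over 5 vertices.
V = 5, E = 5.
Number of components = 1

1


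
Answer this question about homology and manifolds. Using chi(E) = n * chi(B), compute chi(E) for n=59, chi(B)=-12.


For a finite covering: chi(E) = (number of sheets) * chi(B).
chi(E) = 59 * (-12) = -708

-708


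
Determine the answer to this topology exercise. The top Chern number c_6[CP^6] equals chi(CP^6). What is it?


For any closed oriented manifold, <e(TM),[M]> = chi(M).
chi(CP^6) = 6+1 = 7

7


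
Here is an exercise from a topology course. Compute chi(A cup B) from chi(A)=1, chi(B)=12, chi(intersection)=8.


chi(A cup B) = chi(A) + chi(B) - chi(A cap B)
= 1 + (12) - (8)
= 5

5


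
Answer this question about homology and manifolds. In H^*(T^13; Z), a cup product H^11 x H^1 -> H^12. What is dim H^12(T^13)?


Cup product: H^p x H^q -> H^{p+q}; here p+q = 11+1 = 12.
rank H^k(T^n) = C(n,k).
C(13,12) = 13

13


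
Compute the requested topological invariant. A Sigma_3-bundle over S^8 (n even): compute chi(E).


chi(S^8) = 2 (n even), chi(Sigma_3) = 2 - 2*3 = -4.
chi(E) = 2 * (-4) = -8

-8


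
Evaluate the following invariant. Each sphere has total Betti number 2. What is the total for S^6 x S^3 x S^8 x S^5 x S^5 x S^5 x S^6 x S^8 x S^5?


Total Betti number is multiplicative under products.
Each S^d (d>=1) has total Betti number 2.
There are 9 sphere factors.
Total = 2^9 = 512

512


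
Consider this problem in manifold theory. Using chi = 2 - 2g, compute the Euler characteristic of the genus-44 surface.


For a closed orientable surface of genus g: chi = 2 - 2g.
Here g = 44.
chi = 2 - 2*44 = 2 - 88 = -86

-86


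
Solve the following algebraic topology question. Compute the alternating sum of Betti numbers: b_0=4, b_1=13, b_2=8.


chi = sum_k (-1)^k b_k.
= (4) + (-13) + (8)
= -1

-1


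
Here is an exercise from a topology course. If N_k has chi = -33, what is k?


chi = 2 - k for closed non-orientable surfaces with k crosscaps.
-33 = 2 - k
k = 2 - (-33) = 35

35


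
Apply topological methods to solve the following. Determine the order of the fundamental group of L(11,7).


pi_1(L(p,q)) = Z/pZ for any q coprime to p.
|pi_1(L(11,7))| = 11

11


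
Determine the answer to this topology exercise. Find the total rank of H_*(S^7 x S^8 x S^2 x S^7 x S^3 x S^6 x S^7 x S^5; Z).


Total Betti number is multiplicative under products.
Each S^d (d>=1) has total Betti number 2.
There are 8 sphere factors.
Total = 2^8 = 256

256


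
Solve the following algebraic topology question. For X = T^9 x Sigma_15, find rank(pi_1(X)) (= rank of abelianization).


pi_1(A x B) = pi_1(A) x pi_1(B); rank of abelianization = b_1.
b_1(T^9) = 9, b_1(Sigma_15) = 2*15 = 30.
b_1(product) = 9 + 30 = 39

39


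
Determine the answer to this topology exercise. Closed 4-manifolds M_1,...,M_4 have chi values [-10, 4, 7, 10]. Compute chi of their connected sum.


For n-manifolds: chi(A#B) = chi(A) + chi(B) - chi(S^4).
chi(S^4) = 1 + (-1)^4 = 2.
chi(#) = (sum chi_i) - (4-1)*chi(S^4) = 11 - 3*2 = 5

5


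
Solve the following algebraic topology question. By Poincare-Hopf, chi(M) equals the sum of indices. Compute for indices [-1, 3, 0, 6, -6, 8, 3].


Poincare-Hopf: chi(M) = sum of indices of zeros.
chi = (-1) + (3) + (0) + (6) + (-6) + (8) + (3) = 13

13


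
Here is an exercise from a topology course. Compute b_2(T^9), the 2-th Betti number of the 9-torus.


By the Kunneth formula, b_k(T^n) = C(n,k).
b_2(T^9) = C(9,2).
C(9,2) = 9!/(2!*7!) = 36

36


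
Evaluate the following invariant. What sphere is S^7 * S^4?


Join of spheres: S^m * S^n = S^{m+n+1}.
dim = 7 + 4 + 1 = 12

12


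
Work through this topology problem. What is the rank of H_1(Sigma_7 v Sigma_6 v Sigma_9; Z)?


For a wedge X v Y: reduced H_k(X v Y) = H_k(X) + H_k(Y).
Each Sigma_g contributes b_1 = 2g.
b_1 = 14 + 12 + 18 = 44

44


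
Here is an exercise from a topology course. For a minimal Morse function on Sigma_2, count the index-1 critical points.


A perfect Morse function has m_k = b_k.
For Sigma_2: b_0=1, b_1=2g=4, b_2=1.
Saddles m_1 = 2g = 4

4


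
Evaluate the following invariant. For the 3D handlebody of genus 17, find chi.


A genus-g handlebody deformation retracts to a wedge of g circles.
chi(vee_g S^1) = 1 - g.
chi(H_17) = 1 - 17 = -16

-16


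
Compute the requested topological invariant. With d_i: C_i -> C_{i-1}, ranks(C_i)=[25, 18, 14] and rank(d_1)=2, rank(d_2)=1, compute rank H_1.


rank H_k = rank(ker d_k) - rank(im d_{k+1}).
rank(ker d_1) = rank(C_1) - rank(d_1) = 18 - 2 = 16.
rank(im d_{1+1}) = 1.
rank H_1 = 16 - 1 = 15

15


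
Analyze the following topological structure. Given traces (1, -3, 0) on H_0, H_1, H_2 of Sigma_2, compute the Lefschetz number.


L(f) = tr(f_0*) - tr(f_1*) + tr(f_2*).
= 1 - (-3) + (0)
= 4

4


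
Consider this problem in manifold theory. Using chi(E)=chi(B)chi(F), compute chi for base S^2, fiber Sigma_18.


chi(S^2) = 2 (n even), chi(Sigma_18) = 2 - 2*18 = -34.
chi(E) = 2 * (-34) = -68

-68


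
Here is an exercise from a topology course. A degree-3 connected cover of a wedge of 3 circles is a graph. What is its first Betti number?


Nielsen-Schreier: an index-n subgroup of F_r is free of rank 1 + n(r-1).
Equivalently: chi(cover) = n*chi(base); chi(vee_r S^1) = 1 - 3 = -2.
chi(E) = 3*(-2) = -6; rank = 1 - chi(E) = 1 - (-6) = 7.
rank = 1 + 3*(3-1) = 1 + 6 = 7

7


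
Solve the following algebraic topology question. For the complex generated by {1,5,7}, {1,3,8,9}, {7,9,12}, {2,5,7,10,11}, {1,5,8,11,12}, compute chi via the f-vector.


Enumerate all faces; f-vector: f_0=10, f_1=28, f_2=26, f_3=11, f_4=2.
chi = sum (-1)^k f_k = -1

-1


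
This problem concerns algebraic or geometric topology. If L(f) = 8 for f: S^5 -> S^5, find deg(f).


L(f) = 1 + (-1)^5 deg(f) on S^5.
8 = 1 + (-1)^5 * deg(f)
(-1)^5 * deg(f) = 7
deg(f) = -7

-7


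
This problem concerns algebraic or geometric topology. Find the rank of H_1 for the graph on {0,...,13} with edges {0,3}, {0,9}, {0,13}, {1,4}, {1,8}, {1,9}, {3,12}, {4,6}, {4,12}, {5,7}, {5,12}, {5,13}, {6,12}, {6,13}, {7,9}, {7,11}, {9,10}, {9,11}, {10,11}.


b_1 = E - V + (number of components).
E = 19, V = 14, components = 2.
b_1 = 19 - 14 + 2 = 7

7


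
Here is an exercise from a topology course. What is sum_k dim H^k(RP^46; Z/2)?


H^k(RP^46; Z/2) = Z/2 for each 0 <= k <= 46.
Total dimension = 46 + 1 = 47

47


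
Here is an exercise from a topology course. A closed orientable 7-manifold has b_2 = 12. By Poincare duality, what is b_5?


Poincare duality for closed orientable n-manifolds: b_k = b_{n-k}.
Here n = 7, so b_5 = b_2 = 12

12


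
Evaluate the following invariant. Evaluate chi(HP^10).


HP^10 has one cell in each dimension 0, 4, ..., 4*10 (10+1 cells, all even-dim).
chi = 10 + 1 = 11

11


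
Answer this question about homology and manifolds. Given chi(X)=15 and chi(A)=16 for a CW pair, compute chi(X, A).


Relative Euler characteristic: chi(X, A) = chi(X) - chi(A).
= 15 - (16) = -1

-1


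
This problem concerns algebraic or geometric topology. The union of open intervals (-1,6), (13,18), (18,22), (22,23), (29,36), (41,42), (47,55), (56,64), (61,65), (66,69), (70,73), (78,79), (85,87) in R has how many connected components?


Sort and merge overlapping open intervals.
Merged: (-1,6), (13,18), (18,22), (22,23), (29,36), (41,42), (47,55), (56,65), (66,69), (70,73), (78,79), (85,87).
Number of components = 12

12


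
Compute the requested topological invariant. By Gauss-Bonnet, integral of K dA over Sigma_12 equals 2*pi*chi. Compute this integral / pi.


Gauss-Bonnet: integral K dA = 2*pi*chi(M).
chi(Sigma_12) = 2 - 2*12 = -22.
(integral K dA)/pi = 2*chi = 2*(-22) = -44

-44


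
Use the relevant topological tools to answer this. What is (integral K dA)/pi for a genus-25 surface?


Gauss-Bonnet: integral K dA = 2*pi*chi(M).
chi(Sigma_25) = 2 - 2*25 = -48.
(integral K dA)/pi = 2*chi = 2*(-48) = -96

-96


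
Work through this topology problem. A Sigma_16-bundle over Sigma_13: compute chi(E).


For a fiber bundle F -> E -> B (with CW structure): chi(E) = chi(B) * chi(F).
chi(Sigma_13) = -24, chi(Sigma_16) = -30.
chi(E) = (-24) * (-30) = 720

720


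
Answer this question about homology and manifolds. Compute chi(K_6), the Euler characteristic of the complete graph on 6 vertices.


K_6: V = 6, E = C(6,2) = 15.
chi = V - E = 6 - 15 = -9

-9


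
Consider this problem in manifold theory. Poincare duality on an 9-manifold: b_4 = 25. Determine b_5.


Poincare duality for closed orientable n-manifolds: b_k = b_{n-k}.
Here n = 9, so b_5 = b_4 = 25

25


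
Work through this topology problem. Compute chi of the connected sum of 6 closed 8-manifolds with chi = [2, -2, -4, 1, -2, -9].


For n-manifolds: chi(A#B) = chi(A) + chi(B) - chi(S^8).
chi(S^8) = 1 + (-1)^8 = 2.
chi(#) = (sum chi_i) - (6-1)*chi(S^8) = -14 - 5*2 = -24

-24


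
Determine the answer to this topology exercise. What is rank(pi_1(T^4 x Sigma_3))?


pi_1(A x B) = pi_1(A) x pi_1(B); rank of abelianization = b_1.
b_1(T^4) = 4, b_1(Sigma_3) = 2*3 = 6.
b_1(product) = 4 + 6 = 10

10


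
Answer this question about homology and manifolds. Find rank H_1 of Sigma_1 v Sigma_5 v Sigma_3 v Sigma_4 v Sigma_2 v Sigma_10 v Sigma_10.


For a wedge X v Y: reduced H_k(X v Y) = H_k(X) + H_k(Y).
Each Sigma_g contributes b_1 = 2g.
b_1 = 2 + 10 + 6 + 8 + 4 + 20 + 20 = 70

70


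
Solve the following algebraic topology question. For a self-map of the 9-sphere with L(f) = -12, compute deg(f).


L(f) = 1 + (-1)^9 deg(f) on S^9.
-12 = 1 + (-1)^9 * deg(f)
(-1)^9 * deg(f) = -13
deg(f) = 13

13


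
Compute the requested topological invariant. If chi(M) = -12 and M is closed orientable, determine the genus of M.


chi = 2 - 2g for closed orientable surfaces.
-12 = 2 - 2g
2g = 2 - (-12) = 14
g = 7

7


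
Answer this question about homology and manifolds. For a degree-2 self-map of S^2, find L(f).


On S^2: L(f) = tr(f_0*) + (-1)^2 tr(f_2*) = 1 + (-1)^2 * deg(f).
L(f) = 1 + (-1)^2 * 2 = 1 + 2 = 3

3


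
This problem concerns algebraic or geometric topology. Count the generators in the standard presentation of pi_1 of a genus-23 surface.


Standard presentation: pi_1(Sigma_g) = <a_1,b_1,...,a_g,b_g | [a_1,b_1]...[a_g,b_g] = 1>.
Number of generators = 2g = 2*23 = 46

46


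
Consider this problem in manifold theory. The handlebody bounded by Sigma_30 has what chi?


A genus-g handlebody deformation retracts to a wedge of g circles.
chi(vee_g S^1) = 1 - g.
chi(H_30) = 1 - 30 = -29

-29


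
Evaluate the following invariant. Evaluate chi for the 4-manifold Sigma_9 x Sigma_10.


chi(Sigma_9) = 2 - 2*9 = -16
chi(Sigma_10) = 2 - 2*10 = -18
chi(product) = (-16) * (-18) = 288

288


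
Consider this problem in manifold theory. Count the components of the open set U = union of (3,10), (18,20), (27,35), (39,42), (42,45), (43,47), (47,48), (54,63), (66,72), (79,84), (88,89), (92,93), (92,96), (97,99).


Sort and merge overlapping open intervals.
Merged: (3,10), (18,20), (27,35), (39,42), (42,47), (47,48), (54,63), (66,72), (79,84), (88,89), (92,96), (97,99).
Number of components = 12

12


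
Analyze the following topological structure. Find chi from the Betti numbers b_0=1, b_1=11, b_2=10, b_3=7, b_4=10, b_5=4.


chi = sum_k (-1)^k b_k.
= (1) + (-11) + (10) + (-7) + (10) + (-4)
= -1

-1


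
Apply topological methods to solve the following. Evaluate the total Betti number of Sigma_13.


For Sigma_13: b_0 = 1, b_1 = 2g = 26, b_2 = 1.
Total = 1 + 26 + 1 = 28

28


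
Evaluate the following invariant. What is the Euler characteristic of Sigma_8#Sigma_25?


chi(Sigma_8) = 2 - 2*8 = -14
chi(Sigma_25) = 2 - 2*25 = -48
For surfaces: chi(A#B) = chi(A) + chi(B) - 2.
chi = -14 + -48 - 2 = -64

-64


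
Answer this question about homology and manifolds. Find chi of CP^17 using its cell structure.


CP^17 has one cell in each even dimension 0, 2, ..., 2*17 (17+1 cells total).
All cells are even-dimensional, so chi = number of cells.
chi = 17 + 1 = 18

18


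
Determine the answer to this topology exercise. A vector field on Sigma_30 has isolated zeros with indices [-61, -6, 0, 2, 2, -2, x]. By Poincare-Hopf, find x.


Poincare-Hopf: sum of indices = chi(M).
chi(Sigma_30) = 2 - 2*30 = -58.
Sum of known indices = -65.
x = chi - (sum known) = -58 - (-65) = 7

7


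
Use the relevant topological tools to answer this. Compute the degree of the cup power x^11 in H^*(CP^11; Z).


|x| = 2 in H^*(CP^n).
|x^11| = 11 * |x| = 11 * 2 = 22

22


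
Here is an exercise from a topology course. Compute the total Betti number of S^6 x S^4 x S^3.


Total Betti number is multiplicative under products.
Each S^d (d>=1) has total Betti number 2.
There are 3 sphere factors.
Total = 2^3 = 8

8


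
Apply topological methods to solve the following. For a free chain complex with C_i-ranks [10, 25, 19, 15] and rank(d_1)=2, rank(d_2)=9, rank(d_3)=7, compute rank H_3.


rank H_k = rank(ker d_k) - rank(im d_{k+1}).
rank(ker d_3) = rank(C_3) - rank(d_3) = 15 - 7 = 8.
rank(im d_{3+1}) = 0.
rank H_3 = 8 - 0 = 8

8


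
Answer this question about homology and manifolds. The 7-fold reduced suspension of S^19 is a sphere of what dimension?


Each suspension raises dimension by 1: Sigma S^n = S^{n+1}.
Sigma^7 S^19 = S^{19+7} = S^26

26


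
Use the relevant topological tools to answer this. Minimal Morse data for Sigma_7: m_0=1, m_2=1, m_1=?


A perfect Morse function has m_k = b_k.
For Sigma_7: b_0=1, b_1=2g=14, b_2=1.
Saddles m_1 = 2g = 14

14


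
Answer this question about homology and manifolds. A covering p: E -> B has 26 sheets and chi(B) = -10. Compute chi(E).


For a finite covering: chi(E) = (number of sheets) * chi(B).
chi(E) = 26 * (-10) = -260

-260


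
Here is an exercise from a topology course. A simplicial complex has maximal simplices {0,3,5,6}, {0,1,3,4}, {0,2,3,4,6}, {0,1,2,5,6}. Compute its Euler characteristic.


Enumerate all faces; f-vector: f_0=7, f_1=20, f_2=24, f_3=12, f_4=2.
chi = sum (-1)^k f_k = 1

1


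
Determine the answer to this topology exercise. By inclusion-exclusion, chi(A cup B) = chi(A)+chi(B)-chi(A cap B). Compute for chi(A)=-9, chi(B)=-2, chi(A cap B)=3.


chi(A cup B) = chi(A) + chi(B) - chi(A cap B)
= -9 + (-2) - (3)
= -14

-14


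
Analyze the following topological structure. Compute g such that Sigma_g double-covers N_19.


chi(N_19) = 2 - 19 = -17.
Double cover: chi(Sigma_g) = 2 * chi(N_19) = 2*(-17) = -34.
2 - 2g = -34, so g = (2 - (-34))/2 = 36/2 = 18

18


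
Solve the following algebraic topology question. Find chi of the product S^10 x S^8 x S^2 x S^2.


chi is multiplicative: chi(X x Y) = chi(X) chi(Y).
Each even-dim sphere has chi = 2. There are 4 factors.
chi = 2^4 = 16

16


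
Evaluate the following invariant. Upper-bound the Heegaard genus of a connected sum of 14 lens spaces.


Heegaard genus satisfies g(A#B) <= g(A) + g(B).
Each lens space has g = 1.
Upper bound: 14 * 1 = 14

14


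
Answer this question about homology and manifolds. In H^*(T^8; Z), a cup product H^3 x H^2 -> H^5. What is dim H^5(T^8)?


Cup product: H^p x H^q -> H^{p+q}; here p+q = 3+2 = 5.
rank H^k(T^n) = C(n,k).
C(8,5) = 56

56


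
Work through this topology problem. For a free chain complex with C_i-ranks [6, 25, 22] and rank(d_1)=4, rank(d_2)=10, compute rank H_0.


rank H_k = rank(ker d_k) - rank(im d_{k+1}).
rank(ker d_0) = rank(C_0) - rank(d_0) = 6 - 0 = 6.
rank(im d_{0+1}) = 4.
rank H_0 = 6 - 4 = 2

2


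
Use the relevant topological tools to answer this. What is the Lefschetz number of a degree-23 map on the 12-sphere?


On S^12: L(f) = tr(f_0*) + (-1)^12 tr(f_12*) = 1 + (-1)^12 * deg(f).
L(f) = 1 + (-1)^12 * 23 = 1 + 23 = 24

24


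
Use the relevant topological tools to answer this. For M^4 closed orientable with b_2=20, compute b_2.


Poincare duality for closed orientable n-manifolds: b_k = b_{n-k}.
Here n = 4, so b_2 = b_2 = 20

20


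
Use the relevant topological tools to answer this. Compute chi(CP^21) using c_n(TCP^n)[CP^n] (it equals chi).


For any closed oriented manifold, <e(TM),[M]> = chi(M).
chi(CP^21) = 21+1 = 22

22


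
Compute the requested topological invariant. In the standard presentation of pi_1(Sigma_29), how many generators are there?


Standard presentation: pi_1(Sigma_g) = <a_1,b_1,...,a_g,b_g | [a_1,b_1]...[a_g,b_g] = 1>.
Number of generators = 2g = 2*29 = 58

58


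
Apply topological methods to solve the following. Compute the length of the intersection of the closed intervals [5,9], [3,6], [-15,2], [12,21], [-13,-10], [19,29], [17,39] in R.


Intersection = [max(a_i), min(b_i)] = [19, -10].
Since 19 > -10, the intersection is empty.
Length = 0

0


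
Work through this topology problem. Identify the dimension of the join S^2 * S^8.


Join of spheres: S^m * S^n = S^{m+n+1}.
dim = 2 + 8 + 1 = 11

11


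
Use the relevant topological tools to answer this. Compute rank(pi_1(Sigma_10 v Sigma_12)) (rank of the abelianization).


For a wedge: H_1(A v B) = H_1(A) + H_1(B).
b_1(Sigma_10) = 20, b_1(Sigma_12) = 24.
b_1 = 20 + 24 = 44

44


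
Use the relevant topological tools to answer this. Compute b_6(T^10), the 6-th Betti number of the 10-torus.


By the Kunneth formula, b_k(T^n) = C(n,k).
b_6(T^10) = C(10,6).
C(10,6) = 10!/(6!*4!) = 210

210


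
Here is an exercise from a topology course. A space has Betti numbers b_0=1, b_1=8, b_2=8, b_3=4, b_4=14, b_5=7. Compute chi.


chi = sum_k (-1)^k b_k.
= (1) + (-8) + (8) + (-4) + (14) + (-7)
= 4

4


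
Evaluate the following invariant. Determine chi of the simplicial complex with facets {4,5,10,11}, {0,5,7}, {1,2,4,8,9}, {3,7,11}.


Enumerate all faces; f-vector: f_0=11, f_1=22, f_2=16, f_3=6, f_4=1.
chi = sum (-1)^k f_k = 0

0
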